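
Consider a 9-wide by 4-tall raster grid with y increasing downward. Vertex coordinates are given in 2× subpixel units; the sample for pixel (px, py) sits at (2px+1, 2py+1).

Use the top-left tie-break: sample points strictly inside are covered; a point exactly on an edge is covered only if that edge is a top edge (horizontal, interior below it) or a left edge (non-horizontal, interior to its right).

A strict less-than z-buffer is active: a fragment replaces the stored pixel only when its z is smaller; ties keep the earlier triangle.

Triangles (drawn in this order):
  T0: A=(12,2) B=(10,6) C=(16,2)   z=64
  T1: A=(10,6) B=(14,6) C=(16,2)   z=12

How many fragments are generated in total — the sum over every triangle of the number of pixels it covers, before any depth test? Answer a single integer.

T0:
  2·area = 16  (B↔C swapped to make it positive)
  edge (12, 2)→(16, 2): d=(4,0) top-left  bias=+0
  edge (16, 2)→(10, 6): d=(-6,4) right/bottom  bias=-1
  edge (10, 6)→(12, 2): d=(2,-4) top-left  bias=+0
    (6,1)@(13, 3): e=[4,6,6] → X
    (7,1)@(15, 3): e=[4,-2,14] → .
    (5,2)@(11, 5): e=[12,2,2] → X
    (6,2)@(13, 5): e=[12,-6,10] → .
    (5,3)@(11, 7): e=[20,-10,6] → .
  covered (2 px):
    . . . . . . . . .
    . . . . . . X . .
    . . . . . X . . .
    . . . . . . . . .
T1:
  2·area = 16  (B↔C swapped to make it positive)
  edge (10, 6)→(16, 2): d=(6,-4) top-left  bias=+0
  edge (16, 2)→(14, 6): d=(-2,4) right/bottom  bias=-1
  edge (14, 6)→(10, 6): d=(-4,0) right/bottom  bias=-1
    (7,1)@(15, 3): e=[2,2,12] → X
    (8,1)@(17, 3): e=[10,-6,12] → .
    (6,2)@(13, 5): e=[6,6,4] → X
    (7,2)@(15, 5): e=[14,-2,4] → .
    (6,3)@(13, 7): e=[18,2,-4] → .
  covered (2 px):
    . . . . . . . . .
    . . . . . . . X .
    . . . . . . X . .
    . . . . . . . . .

Answer: 4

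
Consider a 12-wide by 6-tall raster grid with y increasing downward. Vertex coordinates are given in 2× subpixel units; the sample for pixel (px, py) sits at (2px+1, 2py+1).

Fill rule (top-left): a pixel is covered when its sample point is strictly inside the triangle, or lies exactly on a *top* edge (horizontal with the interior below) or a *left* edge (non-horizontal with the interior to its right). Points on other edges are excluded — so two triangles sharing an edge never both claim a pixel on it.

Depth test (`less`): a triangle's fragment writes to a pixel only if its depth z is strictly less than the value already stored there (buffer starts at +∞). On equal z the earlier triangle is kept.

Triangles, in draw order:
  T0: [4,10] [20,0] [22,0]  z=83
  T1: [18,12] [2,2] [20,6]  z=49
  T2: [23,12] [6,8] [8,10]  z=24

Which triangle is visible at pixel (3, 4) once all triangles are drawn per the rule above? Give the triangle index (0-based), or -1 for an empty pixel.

T0:
  2·area = 20
  edge (4, 10)→(20, 0): d=(16,-10) top-left  bias=+0
  edge (20, 0)→(22, 0): d=(2,0) top-left  bias=+0
  edge (22, 0)→(4, 10): d=(-18,10) right/bottom  bias=-1
    (9,0)@(19, 1): e=[6,2,12] → X
    (10,0)@(21, 1): e=[26,2,-8] → .
    (9,1)@(19, 3): e=[38,6,-24] → .
    (6,2)@(13, 5): e=[10,10,0] → .  [on edge]
    (4,3)@(9, 7): e=[2,14,4] → X
    (5,3)@(11, 7): e=[22,14,-16] → .
    (4,4)@(9, 9): e=[34,18,-32] → .
  covered (2 px):
    . . . . . . . . . X . .
    . . . . . . . . . . . .
    . . . . . . . . . . . .
    . . . . X . . . . . . .
    . . . . . . . . . . . .
    . . . . . . . . . . . .
T1:
  2·area = 116
  edge (18, 12)→(2, 2): d=(-16,-10) top-left  bias=+0
  edge (2, 2)→(20, 6): d=(18,4) right/bottom  bias=-1
  edge (20, 6)→(18, 12): d=(-2,6) right/bottom  bias=-1
    (2,1)@(5, 3): e=[14,6,96] → X
    (3,1)@(7, 3): e=[34,-2,84] → .
    (10,1)@(21, 3): e=[174,-58,0] → .  [on edge]
    (2,2)@(5, 5): e=[-18,42,92] → .
    (3,2)@(7, 5): e=[2,34,80] → X
    (4,2)@(9, 5): e=[22,26,68] → X
    (5,2)@(11, 5): e=[42,18,56] → X
    (6,2)@(13, 5): e=[62,10,44] → X
    (7,2)@(15, 5): e=[82,2,32] → X
    (8,2)@(17, 5): e=[102,-6,20] → .
    (3,3)@(7, 7): e=[-30,70,76] → .
    (4,3)@(9, 7): e=[-10,62,64] → .
    (9,4)@(19, 9): e=[58,58,0] → .  [on edge]
  covered (14 px):
    . . . . . . . . . . . .
    . . X . . . . . . . . .
    . . . X X X X X . . . .
    . . . . . X X X X X . .
    . . . . . . . X X . . .
    . . . . . . . . X . . .
T2:
  2·area = 26  (B↔C swapped to make it positive)
  edge (23, 12)→(8, 10): d=(-15,-2) top-left  bias=+0
  edge (8, 10)→(6, 8): d=(-2,-2) top-left  bias=+0
  edge (6, 8)→(23, 12): d=(17,4) right/bottom  bias=-1
    (0,1)@(1, 3): e=[91,0,-65] → .  [on edge]
    (1,2)@(3, 5): e=[65,0,-39] → .  [on edge]
    (2,3)@(5, 7): e=[39,0,-13] → .  [on edge]
    (3,4)@(7, 9): e=[13,0,13] → X  [on edge]
    (4,4)@(9, 9): e=[17,4,5] → X
    (5,4)@(11, 9): e=[21,8,-3] → .
    (3,5)@(7, 11): e=[-17,-4,47] → .
    (4,5)@(9, 11): e=[-13,0,39] → .  [on edge]
    (8,5)@(17, 11): e=[3,16,7] → X
    (9,5)@(19, 11): e=[7,20,-1] → .
  covered (3 px):
    . . . . . . . . . . . .
    . . . . . . . . . . . .
    . . . . . . . . . . . .
    . . . . . . . . . . . .
    . . . X X . . . . . . .
    . . . . . . . . X . . .

Z-buffer (winner per pixel, '.' = empty):
  . . . . . . . . . 0 . .
  . . 1 . . . . . . . . .
  . . . 1 1 1 1 1 . . . .
  . . . . 0 1 1 1 1 1 . .
  . . . 2 2 . . 1 1 . . .
  . . . . . . . . 2 . . .

Result: 2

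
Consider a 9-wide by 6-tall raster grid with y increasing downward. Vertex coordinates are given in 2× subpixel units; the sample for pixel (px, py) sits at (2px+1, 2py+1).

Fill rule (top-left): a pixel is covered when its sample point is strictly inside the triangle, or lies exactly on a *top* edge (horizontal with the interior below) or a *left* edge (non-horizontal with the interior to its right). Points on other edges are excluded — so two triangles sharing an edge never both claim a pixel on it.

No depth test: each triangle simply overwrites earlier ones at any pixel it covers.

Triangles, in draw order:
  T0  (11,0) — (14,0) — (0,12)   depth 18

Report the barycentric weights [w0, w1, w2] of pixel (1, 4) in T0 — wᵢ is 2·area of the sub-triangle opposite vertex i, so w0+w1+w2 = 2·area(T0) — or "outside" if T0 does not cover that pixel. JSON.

T0:
  2·area = 36
  edge (11, 0)→(14, 0): d=(3,0) top-left  bias=+0
  edge (14, 0)→(0, 12): d=(-14,12) right/bottom  bias=-1
  edge (0, 12)→(11, 0): d=(11,-12) top-left  bias=+0
    (5,0)@(11, 1): e=[3,22,11] → █
    (6,0)@(13, 1): e=[3,-2,35] → ·
    (4,1)@(9, 3): e=[9,18,9] → █
    (5,1)@(11, 3): e=[9,-6,33] → ·
    (3,2)@(7, 5): e=[15,14,7] → █
    (4,2)@(9, 5): e=[15,-10,31] → ·
    (2,3)@(5, 7): e=[21,10,5] → █
    (3,3)@(7, 7): e=[21,-14,29] → ·
    (1,4)@(3, 9): e=[27,6,3] → █
    (2,4)@(5, 9): e=[27,-18,27] → ·
    (0,5)@(1, 11): e=[33,2,1] → █
    (1,5)@(3, 11): e=[33,-22,25] → ·
  covered (6 px):
    · · · · · █ · · ·
    · · · · █ · · · ·
    · · · █ · · · · ·
    · · █ · · · · · ·
    · █ · · · · · · ·
    █ · · · · · · · ·

Final: [6,3,27]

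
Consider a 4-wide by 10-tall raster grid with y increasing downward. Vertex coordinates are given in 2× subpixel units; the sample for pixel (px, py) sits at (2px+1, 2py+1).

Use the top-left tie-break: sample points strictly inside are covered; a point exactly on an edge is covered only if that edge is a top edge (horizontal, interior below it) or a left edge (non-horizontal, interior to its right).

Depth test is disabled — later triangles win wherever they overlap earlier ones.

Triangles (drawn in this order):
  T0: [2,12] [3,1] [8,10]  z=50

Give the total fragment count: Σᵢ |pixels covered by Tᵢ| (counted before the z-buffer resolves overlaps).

T0:
  2·area = 64
  edge (2, 12)→(3, 1): d=(1,-11) top-left  bias=+0
  edge (3, 1)→(8, 10): d=(5,9) right/bottom  bias=-1
  edge (8, 10)→(2, 12): d=(-6,2) right/bottom  bias=-1
    (1,0)@(3, 1): e=[0,0,64] → ·  [on edge]
    (1,1)@(3, 3): e=[2,10,52] → #
    (2,1)@(5, 3): e=[24,-8,48] → ·
    (1,2)@(3, 5): e=[4,20,40] → #
    (2,2)@(5, 5): e=[26,2,36] → #
    (3,2)@(7, 5): e=[48,-16,32] → ·
    (1,3)@(3, 7): e=[6,30,28] → #
    (3,3)@(7, 7): e=[50,-6,20] → ·
    (1,4)@(3, 9): e=[8,40,16] → #
    (3,4)@(7, 9): e=[52,4,8] → #
    (1,5)@(3, 11): e=[10,50,4] → #
    (2,5)@(5, 11): e=[32,32,0] → ·  [on edge]
  covered (9 px):
    · · · ·
    · # · ·
    · # # ·
    · # # ·
    · # # #
    · # · ·
    · · · ·
    · · · ·
    · · · ·
    · · · ·

Result: 9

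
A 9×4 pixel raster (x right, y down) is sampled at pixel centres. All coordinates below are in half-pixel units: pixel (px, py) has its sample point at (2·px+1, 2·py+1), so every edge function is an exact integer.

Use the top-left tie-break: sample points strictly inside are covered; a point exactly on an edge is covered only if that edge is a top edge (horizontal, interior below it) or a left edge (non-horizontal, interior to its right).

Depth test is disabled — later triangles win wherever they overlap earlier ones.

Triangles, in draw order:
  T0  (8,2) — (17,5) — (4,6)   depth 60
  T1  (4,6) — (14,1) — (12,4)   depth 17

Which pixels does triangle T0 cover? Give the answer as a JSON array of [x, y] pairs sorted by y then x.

T0:
  2·area = 48
  edge (8, 2)→(17, 5): d=(9,3) right/bottom  bias=-1
  edge (17, 5)→(4, 6): d=(-13,1) right/bottom  bias=-1
  edge (4, 6)→(8, 2): d=(4,-4) top-left  bias=+0
    (2,0)@(5, 1): e=[0,64,-16] → ·  [on edge]
    (4,0)@(9, 1): e=[-12,60,0] → ·  [on edge]
    (3,1)@(7, 3): e=[12,36,0] → #  [on edge]
    (4,1)@(9, 3): e=[6,34,8] → #
    (5,1)@(11, 3): e=[0,32,16] → ·  [on edge]
    (2,2)@(5, 5): e=[36,12,0] → #  [on edge]
    (5,2)@(11, 5): e=[18,6,24] → #
    (6,2)@(13, 5): e=[12,4,32] → #
    (7,2)@(15, 5): e=[6,2,40] → #
    (8,2)@(17, 5): e=[0,0,48] → ·  [on edge]
    (1,3)@(3, 7): e=[60,-12,0] → ·  [on edge]
    (2,3)@(5, 7): e=[54,-14,8] → ·
  covered (8 px):
    · · · · · · · · ·
    · · · # # · · · ·
    · · # # # # # # ·
    · · · · · · · · ·
T1:
  2·area = 20
  edge (4, 6)→(14, 1): d=(10,-5) top-left  bias=+0
  edge (14, 1)→(12, 4): d=(-2,3) right/bottom  bias=-1
  edge (12, 4)→(4, 6): d=(-8,2) right/bottom  bias=-1
    (5,1)@(11, 3): e=[5,5,10] → #
    (6,1)@(13, 3): e=[15,-1,6] → ·
    (3,2)@(7, 5): e=[5,13,2] → #
    (4,2)@(9, 5): e=[15,7,-2] → ·
    (5,2)@(11, 5): e=[25,1,-6] → ·
    (3,3)@(7, 7): e=[25,9,-14] → ·
  covered (2 px):
    · · · · · · · · ·
    · · · · · # · · ·
    · · · # · · · · ·
    · · · · · · · · ·

Final: [[3,1],[4,1],[2,2],[3,2],[4,2],[5,2],[6,2],[7,2]]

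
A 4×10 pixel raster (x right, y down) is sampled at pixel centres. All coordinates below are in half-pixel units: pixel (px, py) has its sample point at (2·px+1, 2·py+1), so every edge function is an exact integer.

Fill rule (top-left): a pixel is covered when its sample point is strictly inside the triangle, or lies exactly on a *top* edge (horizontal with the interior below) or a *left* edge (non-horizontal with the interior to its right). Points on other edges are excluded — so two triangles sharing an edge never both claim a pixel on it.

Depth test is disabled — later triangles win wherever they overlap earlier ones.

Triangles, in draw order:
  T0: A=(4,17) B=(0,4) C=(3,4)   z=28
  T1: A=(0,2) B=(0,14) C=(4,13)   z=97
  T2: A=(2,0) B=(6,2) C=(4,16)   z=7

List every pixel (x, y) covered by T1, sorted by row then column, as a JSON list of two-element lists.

T0:
  2·area = 39
  edge (4, 17)→(0, 4): d=(-4,-13) top-left  bias=+0
  edge (0, 4)→(3, 4): d=(3,0) top-left  bias=+0
  edge (3, 4)→(4, 17): d=(1,13) right/bottom  bias=-1
    (0,2)@(1, 5): e=[9,3,27] → █
    (1,2)@(3, 5): e=[35,3,1] → █
    (2,2)@(5, 5): e=[61,3,-25] → ·
    (0,3)@(1, 7): e=[1,9,29] → █
    (2,3)@(5, 7): e=[53,9,-23] → ·
    (0,4)@(1, 9): e=[-7,15,31] → ·
    (1,4)@(3, 9): e=[19,15,5] → █
    (2,4)@(5, 9): e=[45,15,-21] → ·
    (1,5)@(3, 11): e=[11,21,7] → █
    (2,5)@(5, 11): e=[37,21,-19] → ·
    (1,6)@(3, 13): e=[3,27,9] → █
    (2,6)@(5, 13): e=[29,27,-17] → ·
  covered (7 px):
    · · · ·
    · · · ·
    █ █ · ·
    █ █ · ·
    · █ · ·
    · █ · ·
    · █ · ·
    · · · ·
    · · · ·
    · · · ·
T1:
  2·area = 48  (B↔C swapped to make it positive)
  edge (0, 2)→(4, 13): d=(4,11) right/bottom  bias=-1
  edge (4, 13)→(0, 14): d=(-4,1) right/bottom  bias=-1
  edge (0, 14)→(0, 2): d=(0,-12) top-left  bias=+0
    (0,2)@(1, 5): e=[1,35,12] → █
    (1,2)@(3, 5): e=[-21,33,36] → ·
    (0,3)@(1, 7): e=[9,27,12] → █
    (1,3)@(3, 7): e=[-13,25,36] → ·
    (0,4)@(1, 9): e=[17,19,12] → █
    (1,4)@(3, 9): e=[-5,17,36] → ·
    (0,5)@(1, 11): e=[25,11,12] → █
    (1,5)@(3, 11): e=[3,9,36] → █
    (2,5)@(5, 11): e=[-19,7,60] → ·
    (0,6)@(1, 13): e=[33,3,12] → █
    (2,6)@(5, 13): e=[-11,-1,60] → ·
    (0,7)@(1, 15): e=[41,-5,12] → ·
  covered (7 px):
    · · · ·
    · · · ·
    █ · · ·
    █ · · ·
    █ · · ·
    █ █ · ·
    █ █ · ·
    · · · ·
    · · · ·
    · · · ·
T2:
  2·area = 60
  edge (2, 0)→(6, 2): d=(4,2) right/bottom  bias=-1
  edge (6, 2)→(4, 16): d=(-2,14) right/bottom  bias=-1
  edge (4, 16)→(2, 0): d=(-2,-16) top-left  bias=+0
    (1,0)@(3, 1): e=[2,44,14] → █
    (2,0)@(5, 1): e=[-2,16,46] → ·
    (1,1)@(3, 3): e=[10,40,10] → █
    (2,1)@(5, 3): e=[6,12,42] → █
    (3,1)@(7, 3): e=[2,-16,74] → ·
    (1,2)@(3, 5): e=[18,36,6] → █
    (3,2)@(7, 5): e=[10,-20,70] → ·
    (1,3)@(3, 7): e=[26,32,2] → █
    (3,3)@(7, 7): e=[18,-24,66] → ·
    (1,4)@(3, 9): e=[34,28,-2] → ·
    (2,4)@(5, 9): e=[30,0,30] → ·  [on edge]
  covered (7 px):
    · █ · ·
    · █ █ ·
    · █ █ ·
    · █ █ ·
    · · · ·
    · · · ·
    · · · ·
    · · · ·
    · · · ·
    · · · ·

Final: [[0,2],[0,3],[0,4],[0,5],[1,5],[0,6],[1,6]]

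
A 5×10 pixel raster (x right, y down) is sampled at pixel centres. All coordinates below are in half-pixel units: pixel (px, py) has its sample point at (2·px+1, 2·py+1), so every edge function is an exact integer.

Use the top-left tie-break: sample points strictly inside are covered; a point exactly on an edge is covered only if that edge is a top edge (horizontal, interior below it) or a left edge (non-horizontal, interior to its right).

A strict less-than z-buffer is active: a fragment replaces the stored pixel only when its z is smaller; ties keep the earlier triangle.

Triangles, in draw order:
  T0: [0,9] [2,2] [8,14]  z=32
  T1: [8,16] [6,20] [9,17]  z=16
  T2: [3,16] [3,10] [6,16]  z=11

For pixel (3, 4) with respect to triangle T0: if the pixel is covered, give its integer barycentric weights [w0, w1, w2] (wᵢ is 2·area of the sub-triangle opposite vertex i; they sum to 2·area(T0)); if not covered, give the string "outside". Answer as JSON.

T0:
  2·area = 66
  edge (0, 9)→(2, 2): d=(2,-7) top-left  bias=+0
  edge (2, 2)→(8, 14): d=(6,12) right/bottom  bias=-1
  edge (8, 14)→(0, 9): d=(-8,-5) top-left  bias=+0
    (1,2)@(3, 5): e=[13,6,47] → #
    (2,2)@(5, 5): e=[27,-18,57] → ·
    (0,3)@(1, 7): e=[3,42,21] → #
    (2,3)@(5, 7): e=[31,-6,41] → ·
    (0,4)@(1, 9): e=[7,54,5] → #
    (2,4)@(5, 9): e=[35,6,25] → #
    (3,4)@(7, 9): e=[49,-18,35] → ·
    (0,5)@(1, 11): e=[11,66,-11] → ·
    (1,5)@(3, 11): e=[25,42,-1] → ·
    (2,5)@(5, 11): e=[39,18,9] → #
    (3,5)@(7, 11): e=[53,-6,19] → ·
    (2,6)@(5, 13): e=[43,30,-7] → ·
  covered (8 px):
    · · · · ·
    · · · · ·
    · # · · ·
    # # · · ·
    # # # · ·
    · · # · ·
    · · · # ·
    · · · · ·
    · · · · ·
    · · · · ·
T1:
  2·area = 6  (B↔C swapped to make it positive)
  edge (8, 16)→(9, 17): d=(1,1) right/bottom  bias=-1
  edge (9, 17)→(6, 20): d=(-3,3) right/bottom  bias=-1
  edge (6, 20)→(8, 16): d=(2,-4) top-left  bias=+0
    (0,4)@(1, 9): e=[0,48,-42] → ·  [on edge]
    (1,5)@(3, 11): e=[0,36,-30] → ·  [on edge]
    (2,6)@(5, 13): e=[0,24,-18] → ·  [on edge]
    (3,7)@(7, 15): e=[0,12,-6] → ·  [on edge]
    (4,8)@(9, 17): e=[0,0,6] → ·  [on edge]
    (3,9)@(7, 19): e=[4,0,2] → ·  [on edge]
  covered (0 px):
    · · · · ·
    · · · · ·
    · · · · ·
    · · · · ·
    · · · · ·
    · · · · ·
    · · · · ·
    · · · · ·
    · · · · ·
    · · · · ·
T2:
  2·area = 18
  edge (3, 16)→(3, 10): d=(0,-6) top-left  bias=+0
  edge (3, 10)→(6, 16): d=(3,6) right/bottom  bias=-1
  edge (6, 16)→(3, 16): d=(-3,0) right/bottom  bias=-1
    (1,0)@(3, 1): e=[0,-27,45] → ·  [on edge]
    (1,1)@(3, 3): e=[0,-21,39] → ·  [on edge]
    (1,2)@(3, 5): e=[0,-15,33] → ·  [on edge]
    (1,3)@(3, 7): e=[0,-9,27] → ·  [on edge]
    (1,4)@(3, 9): e=[0,-3,21] → ·  [on edge]
    (1,5)@(3, 11): e=[0,3,15] → #  [on edge]
    (2,5)@(5, 11): e=[12,-9,15] → ·
    (1,6)@(3, 13): e=[0,9,9] → #  [on edge]
    (2,6)@(5, 13): e=[12,-3,9] → ·
    (1,7)@(3, 15): e=[0,15,3] → #  [on edge]
    (2,7)@(5, 15): e=[12,3,3] → #
    (3,7)@(7, 15): e=[24,-9,3] → ·
    (1,8)@(3, 17): e=[0,21,-3] → ·  [on edge]
    (1,9)@(3, 19): e=[0,27,-9] → ·  [on edge]
  covered (4 px):
    · · · · ·
    · · · · ·
    · · · · ·
    · · · · ·
    · · · · ·
    · # · · ·
    · # · · ·
    · # # · ·
    · · · · ·
    · · · · ·

Result: "outside"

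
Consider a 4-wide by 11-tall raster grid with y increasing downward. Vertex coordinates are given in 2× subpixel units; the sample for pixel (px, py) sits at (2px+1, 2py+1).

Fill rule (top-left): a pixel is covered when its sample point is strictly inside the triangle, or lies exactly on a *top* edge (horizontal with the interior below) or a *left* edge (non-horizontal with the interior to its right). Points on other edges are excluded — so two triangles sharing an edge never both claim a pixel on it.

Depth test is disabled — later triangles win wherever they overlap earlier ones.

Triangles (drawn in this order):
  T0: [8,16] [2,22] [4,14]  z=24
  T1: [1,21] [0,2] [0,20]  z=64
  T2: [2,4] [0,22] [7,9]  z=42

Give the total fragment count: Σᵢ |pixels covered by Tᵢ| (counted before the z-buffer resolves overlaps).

T0:
  2·area = 36
  edge (8, 16)→(2, 22): d=(-6,6) right/bottom  bias=-1
  edge (2, 22)→(4, 14): d=(2,-8) top-left  bias=+0
  edge (4, 14)→(8, 16): d=(4,2) right/bottom  bias=-1
    (2,7)@(5, 15): e=[24,10,2] → X
    (3,7)@(7, 15): e=[12,26,-2] → .
    (2,8)@(5, 17): e=[12,14,10] → X
    (3,8)@(7, 17): e=[0,30,6] → .  [on edge]
    (1,9)@(3, 19): e=[12,2,22] → X
    (2,9)@(5, 19): e=[0,18,18] → .  [on edge]
    (1,10)@(3, 21): e=[0,6,30] → .  [on edge]
  covered (3 px):
    . . . .
    . . . .
    . . . .
    . . . .
    . . . .
    . . . .
    . . . .
    . . X .
    . . X .
    . X . .
    . . . .
T1:
  2·area = 18  (B↔C swapped to make it positive)
  edge (1, 21)→(0, 20): d=(-1,-1) top-left  bias=+0
  edge (0, 20)→(0, 2): d=(0,-18) top-left  bias=+0
  edge (0, 2)→(1, 21): d=(1,19) right/bottom  bias=-1
    (0,10)@(1, 21): e=[0,18,0] → .  [on edge]
  covered (0 px):
    . . . .
    . . . .
    . . . .
    . . . .
    . . . .
    . . . .
    . . . .
    . . . .
    . . . .
    . . . .
    . . . .
T2:
  2·area = 100  (B↔C swapped to make it positive)
  edge (2, 4)→(7, 9): d=(5,5) right/bottom  bias=-1
  edge (7, 9)→(0, 22): d=(-7,13) right/bottom  bias=-1
  edge (0, 22)→(2, 4): d=(2,-18) top-left  bias=+0
    (0,1)@(1, 3): e=[0,120,-20] → .  [on edge]
    (1,2)@(3, 5): e=[0,80,20] → .  [on edge]
    (1,3)@(3, 7): e=[10,66,24] → X
    (2,3)@(5, 7): e=[0,40,60] → .  [on edge]
    (1,4)@(3, 9): e=[20,52,28] → X
    (2,4)@(5, 9): e=[10,26,64] → X
    (3,4)@(7, 9): e=[0,0,100] → .  [on edge]
    (1,5)@(3, 11): e=[30,38,32] → X
    (3,5)@(7, 11): e=[10,-14,104] → .
    (0,6)@(1, 13): e=[50,50,0] → X  [on edge]
    (2,6)@(5, 13): e=[30,-2,72] → .
    (0,7)@(1, 15): e=[60,36,4] → X
  covered (11 px):
    . . . .
    . . . .
    . . . .
    . X . .
    . X X .
    . X X .
    X X . .
    X X . .
    X . . .
    X . . .
    . . . .

Result: 14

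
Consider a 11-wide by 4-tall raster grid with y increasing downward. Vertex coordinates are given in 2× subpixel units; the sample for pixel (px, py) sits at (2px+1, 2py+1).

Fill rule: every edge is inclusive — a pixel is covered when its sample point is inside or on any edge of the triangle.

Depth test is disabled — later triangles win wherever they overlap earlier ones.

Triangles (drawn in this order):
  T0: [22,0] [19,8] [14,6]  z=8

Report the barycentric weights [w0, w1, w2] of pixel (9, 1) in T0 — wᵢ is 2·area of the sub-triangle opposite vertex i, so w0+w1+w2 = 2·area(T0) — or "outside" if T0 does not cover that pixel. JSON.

T0:
  2·area = 46
  edge (22, 0)→(19, 8): d=(-3,8) inclusive
  edge (19, 8)→(14, 6): d=(-5,-2) inclusive
  edge (14, 6)→(22, 0): d=(8,-6) inclusive
    (10,0)@(21, 1): e=[5,39,2] → X
    (9,1)@(19, 3): e=[15,25,6] → X
    (10,1)@(21, 3): e=[-1,29,18] → .
    (8,2)@(17, 5): e=[25,11,10] → X
    (10,2)@(21, 5): e=[-7,19,34] → .
    (8,3)@(17, 7): e=[19,1,26] → X
    (10,3)@(21, 7): e=[-13,9,50] → .
  covered (6 px):
    . . . . . . . . . . X
    . . . . . . . . . X .
    . . . . . . . . X X .
    . . . . . . . . X X .

Result: [25,6,15]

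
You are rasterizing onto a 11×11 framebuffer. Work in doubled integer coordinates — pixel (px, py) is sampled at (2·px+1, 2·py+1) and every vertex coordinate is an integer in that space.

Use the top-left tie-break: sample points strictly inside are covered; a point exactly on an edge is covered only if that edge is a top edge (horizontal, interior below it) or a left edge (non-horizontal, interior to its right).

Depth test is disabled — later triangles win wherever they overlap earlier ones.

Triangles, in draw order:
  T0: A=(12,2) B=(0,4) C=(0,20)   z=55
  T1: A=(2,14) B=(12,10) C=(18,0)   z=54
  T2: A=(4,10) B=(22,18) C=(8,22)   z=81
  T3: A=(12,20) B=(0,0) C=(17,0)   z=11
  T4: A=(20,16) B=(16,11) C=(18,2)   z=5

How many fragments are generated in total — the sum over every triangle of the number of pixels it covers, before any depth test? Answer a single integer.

T0:
  2·area = 192  (B↔C swapped to make it positive)
  edge (12, 2)→(0, 20): d=(-12,18) right/bottom  bias=-1
  edge (0, 20)→(0, 4): d=(0,-16) top-left  bias=+0
  edge (0, 4)→(12, 2): d=(12,-2) top-left  bias=+0
    (3,1)@(7, 3): e=[78,112,2] → X
    (4,1)@(9, 3): e=[42,144,6] → X
    (5,1)@(11, 3): e=[6,176,10] → X
    (6,1)@(13, 3): e=[-30,208,14] → .
    (0,2)@(1, 5): e=[162,16,14] → X
    (1,2)@(3, 5): e=[126,48,18] → X
    (2,2)@(5, 5): e=[90,80,22] → X
    (5,2)@(11, 5): e=[-18,176,34] → .
    (0,3)@(1, 7): e=[138,16,38] → X
    (4,3)@(9, 7): e=[-6,144,54] → .
    (0,4)@(1, 9): e=[114,16,62] → X
    (4,4)@(9, 9): e=[-30,144,78] → .
  covered (24 px):
    . . . . . . . . . . .
    . . . X X X . . . . .
    X X X X X . . . . . .
    X X X X . . . . . . .
    X X X X . . . . . . .
    X X X . . . . . . . .
    X X . . . . . . . . .
    X X . . . . . . . . .
    X . . . . . . . . . .
    . . . . . . . . . . .
    . . . . . . . . . . .
T1:
  2·area = 76  (B↔C swapped to make it positive)
  edge (2, 14)→(18, 0): d=(16,-14) top-left  bias=+0
  edge (18, 0)→(12, 10): d=(-6,10) right/bottom  bias=-1
  edge (12, 10)→(2, 14): d=(-10,4) right/bottom  bias=-1
    (8,0)@(17, 1): e=[2,4,70] → X
    (9,0)@(19, 1): e=[30,-16,62] → .
    (7,1)@(15, 3): e=[6,12,58] → X
    (8,1)@(17, 3): e=[34,-8,50] → .
    (6,2)@(13, 5): e=[10,20,46] → X
    (7,2)@(15, 5): e=[38,0,38] → .  [on edge]
    (5,3)@(11, 7): e=[14,28,34] → X
    (7,3)@(15, 7): e=[70,-12,18] → .
    (4,4)@(9, 9): e=[18,36,22] → X
    (6,4)@(13, 9): e=[74,-4,6] → .
    (3,5)@(7, 11): e=[22,44,10] → X
    (5,5)@(11, 11): e=[78,4,-6] → .
    (4,7)@(9, 15): e=[114,0,-38] → .  [on edge]
  covered (9 px):
    . . . . . . . . X . .
    . . . . . . . X . . .
    . . . . . . X . . . .
    . . . . . X X . . . .
    . . . . X X . . . . .
    . . . X X . . . . . .
    . . . . . . . . . . .
    . . . . . . . . . . .
    . . . . . . . . . . .
    . . . . . . . . . . .
    . . . . . . . . . . .
T2:
  2·area = 184
  edge (4, 10)→(22, 18): d=(18,8) right/bottom  bias=-1
  edge (22, 18)→(8, 22): d=(-14,4) right/bottom  bias=-1
  edge (8, 22)→(4, 10): d=(-4,-12) top-left  bias=+0
    (0,0)@(1, 1): e=[-138,322,0] → .  [on edge]
    (1,3)@(3, 7): e=[-46,230,0] → .  [on edge]
    (2,5)@(5, 11): e=[10,166,8] → X
    (3,5)@(7, 11): e=[-6,158,32] → .
    (2,6)@(5, 13): e=[46,138,0] → X  [on edge]
    (3,6)@(7, 13): e=[30,130,24] → X
    (4,6)@(9, 13): e=[14,122,48] → X
    (5,6)@(11, 13): e=[-2,114,72] → .
    (2,7)@(5, 15): e=[82,110,-8] → .
    (3,7)@(7, 15): e=[66,102,16] → X
    (5,7)@(11, 15): e=[34,86,64] → X
    (6,7)@(13, 15): e=[18,78,88] → X
    (3,9)@(7, 19): e=[138,46,0] → X  [on edge]
  covered (24 px):
    . . . . . . . . . . .
    . . . . . . . . . . .
    . . . . . . . . . . .
    . . . . . . . . . . .
    . . . . . . . . . . .
    . . X . . . . . . . .
    . . X X X . . . . . .
    . . . X X X X X . . .
    . . . X X X X X X X .
    . . . X X X X X X . .
    . . . . X X . . . . .
T3:
  2·area = 340
  edge (12, 20)→(0, 0): d=(-12,-20) top-left  bias=+0
  edge (0, 0)→(17, 0): d=(17,0) top-left  bias=+0
  edge (17, 0)→(12, 20): d=(-5,20) right/bottom  bias=-1
    (0,0)@(1, 1): e=[8,17,315] → X
    (1,0)@(3, 1): e=[48,17,275] → X
    (2,0)@(5, 1): e=[88,17,235] → X
    (3,0)@(7, 1): e=[128,17,195] → X
    (4,0)@(9, 1): e=[168,17,155] → X
    (5,0)@(11, 1): e=[208,17,115] → X
    (6,0)@(13, 1): e=[248,17,75] → X
    (7,0)@(15, 1): e=[288,17,35] → X
    (8,0)@(17, 1): e=[328,17,-5] → .
    (0,1)@(1, 3): e=[-16,51,305] → .
    (1,1)@(3, 3): e=[24,51,265] → X
    (8,1)@(17, 3): e=[304,51,-15] → .
    (1,2)@(3, 5): e=[0,85,255] → X  [on edge]
    (4,7)@(9, 15): e=[0,255,85] → X  [on edge]
  covered (43 px):
    X X X X X X X X . . .
    . X X X X X X X . . .
    . X X X X X X X . . .
    . . X X X X X X . . .
    . . . X X X X . . . .
    . . . X X X X . . . .
    . . . . X X X . . . .
    . . . . X X X . . . .
    . . . . . X . . . . .
    . . . . . . . . . . .
    . . . . . . . . . . .
T4:
  2·area = 46
  edge (20, 16)→(16, 11): d=(-4,-5) top-left  bias=+0
  edge (16, 11)→(18, 2): d=(2,-9) top-left  bias=+0
  edge (18, 2)→(20, 16): d=(2,14) right/bottom  bias=-1
    (8,3)@(17, 7): e=[21,1,24] → X
    (9,3)@(19, 7): e=[31,19,-4] → .
    (8,4)@(17, 9): e=[13,5,28] → X
    (9,4)@(19, 9): e=[23,23,0] → .  [on edge]
    (8,5)@(17, 11): e=[5,9,32] → X
    (9,5)@(19, 11): e=[15,27,4] → X
    (10,5)@(21, 11): e=[25,45,-24] → .
    (8,6)@(17, 13): e=[-3,13,36] → .
    (9,6)@(19, 13): e=[7,31,8] → X
    (10,6)@(21, 13): e=[17,49,-20] → .
    (9,7)@(19, 15): e=[-1,35,12] → .
  covered (5 px):
    . . . . . . . . . . .
    . . . . . . . . . . .
    . . . . . . . . . . .
    . . . . . . . . X . .
    . . . . . . . . X . .
    . . . . . . . . X X .
    . . . . . . . . . X .
    . . . . . . . . . . .
    . . . . . . . . . . .
    . . . . . . . . . . .
    . . . . . . . . . . .

Result: 105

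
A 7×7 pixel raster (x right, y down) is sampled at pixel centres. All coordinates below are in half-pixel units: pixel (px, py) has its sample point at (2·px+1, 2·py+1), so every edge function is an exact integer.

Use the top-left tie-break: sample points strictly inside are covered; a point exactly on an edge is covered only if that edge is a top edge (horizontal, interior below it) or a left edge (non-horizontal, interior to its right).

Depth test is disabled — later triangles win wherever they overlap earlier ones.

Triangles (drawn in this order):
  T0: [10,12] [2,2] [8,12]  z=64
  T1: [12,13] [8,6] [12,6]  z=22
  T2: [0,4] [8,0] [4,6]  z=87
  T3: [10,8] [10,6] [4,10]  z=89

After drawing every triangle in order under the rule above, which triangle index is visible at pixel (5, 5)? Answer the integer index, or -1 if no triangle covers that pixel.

T0:
  2·area = 20  (B↔C swapped to make it positive)
  edge (10, 12)→(8, 12): d=(-2,0) right/bottom  bias=-1
  edge (8, 12)→(2, 2): d=(-6,-10) top-left  bias=+0
  edge (2, 2)→(10, 12): d=(8,10) right/bottom  bias=-1
    (2,3)@(5, 7): e=[10,0,10] → █  [on edge]
    (3,3)@(7, 7): e=[10,20,-10] → ·
    (2,4)@(5, 9): e=[6,-12,26] → ·
    (3,4)@(7, 9): e=[6,8,6] → █
    (4,4)@(9, 9): e=[6,28,-14] → ·
    (3,5)@(7, 11): e=[2,-4,22] → ·
    (4,5)@(9, 11): e=[2,16,2] → █
    (5,5)@(11, 11): e=[2,36,-18] → ·
    (4,6)@(9, 13): e=[-2,4,18] → ·
  covered (3 px):
    · · · · · · ·
    · · · · · · ·
    · · · · · · ·
    · · █ · · · ·
    · · · █ · · ·
    · · · · █ · ·
    · · · · · · ·
T1:
  2·area = 28
  edge (12, 13)→(8, 6): d=(-4,-7) top-left  bias=+0
  edge (8, 6)→(12, 6): d=(4,0) top-left  bias=+0
  edge (12, 6)→(12, 13): d=(0,7) right/bottom  bias=-1
    (4,3)@(9, 7): e=[3,4,21] → █
    (5,3)@(11, 7): e=[17,4,7] → █
    (6,3)@(13, 7): e=[31,4,-7] → ·
    (4,4)@(9, 9): e=[-5,12,21] → ·
    (5,4)@(11, 9): e=[9,12,7] → █
    (6,4)@(13, 9): e=[23,12,-7] → ·
    (5,5)@(11, 11): e=[1,20,7] → █
    (6,5)@(13, 11): e=[15,20,-7] → ·
    (5,6)@(11, 13): e=[-7,28,7] → ·
  covered (4 px):
    · · · · · · ·
    · · · · · · ·
    · · · · · · ·
    · · · · █ █ ·
    · · · · · █ ·
    · · · · · █ ·
    · · · · · · ·
T2:
  2·area = 32
  edge (0, 4)→(8, 0): d=(8,-4) top-left  bias=+0
  edge (8, 0)→(4, 6): d=(-4,6) right/bottom  bias=-1
  edge (4, 6)→(0, 4): d=(-4,-2) top-left  bias=+0
    (3,0)@(7, 1): e=[4,2,26] → █
    (4,0)@(9, 1): e=[12,-10,30] → ·
    (1,1)@(3, 3): e=[4,18,10] → █
    (2,1)@(5, 3): e=[12,6,14] → █
    (3,1)@(7, 3): e=[20,-6,18] → ·
    (1,2)@(3, 5): e=[20,10,2] → █
    (2,2)@(5, 5): e=[28,-2,6] → ·
    (1,3)@(3, 7): e=[36,2,-6] → ·
  covered (4 px):
    · · · █ · · ·
    · █ █ · · · ·
    · █ · · · · ·
    · · · · · · ·
    · · · · · · ·
    · · · · · · ·
    · · · · · · ·
T3:
  2·area = 12  (B↔C swapped to make it positive)
  edge (10, 8)→(4, 10): d=(-6,2) right/bottom  bias=-1
  edge (4, 10)→(10, 6): d=(6,-4) top-left  bias=+0
  edge (10, 6)→(10, 8): d=(0,2) right/bottom  bias=-1
    (4,3)@(9, 7): e=[8,2,2] → █
    (5,3)@(11, 7): e=[4,10,-2] → ·
    (6,3)@(13, 7): e=[0,18,-6] → ·  [on edge]
    (3,4)@(7, 9): e=[0,6,6] → ·  [on edge]
    (4,4)@(9, 9): e=[-4,14,2] → ·
    (0,5)@(1, 11): e=[0,-6,18] → ·  [on edge]
  covered (1 px):
    · · · · · · ·
    · · · · · · ·
    · · · · · · ·
    · · · · █ · ·
    · · · · · · ·
    · · · · · · ·
    · · · · · · ·

Z-buffer (winner per pixel, '.' = empty):
  . . . 2 . . .
  . 2 2 . . . .
  . 2 . . . . .
  . . 0 . 3 1 .
  . . . 0 . 1 .
  . . . . 0 1 .
  . . . . . . .

Answer: 1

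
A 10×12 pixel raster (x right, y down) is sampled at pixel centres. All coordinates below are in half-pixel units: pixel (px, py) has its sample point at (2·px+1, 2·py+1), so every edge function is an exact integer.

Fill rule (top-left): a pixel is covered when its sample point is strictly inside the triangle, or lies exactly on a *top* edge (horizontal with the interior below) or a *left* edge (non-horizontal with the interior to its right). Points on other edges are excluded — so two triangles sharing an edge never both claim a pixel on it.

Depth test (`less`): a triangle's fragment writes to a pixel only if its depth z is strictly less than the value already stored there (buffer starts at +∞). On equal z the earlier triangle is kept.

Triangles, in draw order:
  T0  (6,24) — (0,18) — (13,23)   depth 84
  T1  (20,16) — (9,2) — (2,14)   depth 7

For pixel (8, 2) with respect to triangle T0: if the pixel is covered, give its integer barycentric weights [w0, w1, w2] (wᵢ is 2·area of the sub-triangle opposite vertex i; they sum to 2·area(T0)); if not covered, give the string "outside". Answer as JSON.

T0:
  2·area = 48
  edge (6, 24)→(0, 18): d=(-6,-6) top-left  bias=+0
  edge (0, 18)→(13, 23): d=(13,5) right/bottom  bias=-1
  edge (13, 23)→(6, 24): d=(-7,1) right/bottom  bias=-1
    (0,9)@(1, 19): e=[0,8,40] → █  [on edge]
    (1,9)@(3, 19): e=[12,-2,38] → ·
    (0,10)@(1, 21): e=[-12,34,26] → ·
    (1,10)@(3, 21): e=[0,24,24] → █  [on edge]
    (2,10)@(5, 21): e=[12,14,22] → █
    (3,10)@(7, 21): e=[24,4,20] → █
    (4,10)@(9, 21): e=[36,-6,18] → ·
    (1,11)@(3, 23): e=[-12,50,10] → ·
    (2,11)@(5, 23): e=[0,40,8] → █  [on edge]
    (4,11)@(9, 23): e=[24,20,4] → █
    (5,11)@(11, 23): e=[36,10,2] → █
    (6,11)@(13, 23): e=[48,0,0] → ·  [on edge]
  covered (8 px):
    · · · · · · · · · ·
    · · · · · · · · · ·
    · · · · · · · · · ·
    · · · · · · · · · ·
    · · · · · · · · · ·
    · · · · · · · · · ·
    · · · · · · · · · ·
    · · · · · · · · · ·
    · · · · · · · · · ·
    █ · · · · · · · · ·
    · █ █ █ · · · · · ·
    · · █ █ █ █ · · · ·
T1:
  2·area = 230  (B↔C swapped to make it positive)
  edge (20, 16)→(2, 14): d=(-18,-2) top-left  bias=+0
  edge (2, 14)→(9, 2): d=(7,-12) top-left  bias=+0
  edge (9, 2)→(20, 16): d=(11,14) right/bottom  bias=-1
    (4,1)@(9, 3): e=[212,7,11] → █
    (5,1)@(11, 3): e=[216,31,-17] → ·
    (4,2)@(9, 5): e=[176,21,33] → █
    (5,2)@(11, 5): e=[180,45,5] → █
    (6,2)@(13, 5): e=[184,69,-23] → ·
    (3,3)@(7, 7): e=[136,11,83] → █
    (6,3)@(13, 7): e=[148,83,-1] → ·
    (2,4)@(5, 9): e=[96,1,133] → █
    (6,4)@(13, 9): e=[112,97,21] → █
    (7,4)@(15, 9): e=[116,121,-7] → ·
    (2,5)@(5, 11): e=[60,15,155] → █
    (7,5)@(15, 11): e=[80,135,15] → █
    (5,7)@(11, 15): e=[0,115,115] → █  [on edge]
  covered (30 px):
    · · · · · · · · · ·
    · · · · █ · · · · ·
    · · · · █ █ · · · ·
    · · · █ █ █ · · · ·
    · · █ █ █ █ █ · · ·
    · · █ █ █ █ █ █ · ·
    · █ █ █ █ █ █ █ █ ·
    · · · · · █ █ █ █ █
    · · · · · · · · · ·
    · · · · · · · · · ·
    · · · · · · · · · ·
    · · · · · · · · · ·

Result: "outside"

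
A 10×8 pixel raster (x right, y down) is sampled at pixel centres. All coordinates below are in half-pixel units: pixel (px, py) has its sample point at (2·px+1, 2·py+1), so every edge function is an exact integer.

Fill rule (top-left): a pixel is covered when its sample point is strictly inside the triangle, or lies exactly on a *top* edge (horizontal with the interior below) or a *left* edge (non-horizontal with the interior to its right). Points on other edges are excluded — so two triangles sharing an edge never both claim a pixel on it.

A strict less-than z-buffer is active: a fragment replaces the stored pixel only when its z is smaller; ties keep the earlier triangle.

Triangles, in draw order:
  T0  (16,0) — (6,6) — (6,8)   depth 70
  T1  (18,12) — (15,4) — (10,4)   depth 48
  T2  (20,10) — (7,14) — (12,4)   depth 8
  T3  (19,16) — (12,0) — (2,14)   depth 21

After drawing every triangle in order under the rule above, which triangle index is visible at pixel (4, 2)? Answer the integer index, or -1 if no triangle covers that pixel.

T0:
  2·area = 20  (B↔C swapped to make it positive)
  edge (16, 0)→(6, 8): d=(-10,8) right/bottom  bias=-1
  edge (6, 8)→(6, 6): d=(0,-2) top-left  bias=+0
  edge (6, 6)→(16, 0): d=(10,-6) top-left  bias=+0
    (5,1)@(11, 3): e=[10,10,0] → X  [on edge]
    (6,1)@(13, 3): e=[-6,14,12] → .
    (4,2)@(9, 5): e=[6,6,8] → X
    (5,2)@(11, 5): e=[-10,10,20] → .
    (3,3)@(7, 7): e=[2,2,16] → X
    (4,3)@(9, 7): e=[-14,6,28] → .
    (0,4)@(1, 9): e=[30,-10,0] → .  [on edge]
    (3,4)@(7, 9): e=[-18,2,36] → .
  covered (3 px):
    . . . . . . . . . .
    . . . . . X . . . .
    . . . . X . . . . .
    . . . X . . . . . .
    . . . . . . . . . .
    . . . . . . . . . .
    . . . . . . . . . .
    . . . . . . . . . .
T1:
  2·area = 40  (B↔C swapped to make it positive)
  edge (18, 12)→(10, 4): d=(-8,-8) top-left  bias=+0
  edge (10, 4)→(15, 4): d=(5,0) top-left  bias=+0
  edge (15, 4)→(18, 12): d=(3,8) right/bottom  bias=-1
    (3,0)@(7, 1): e=[0,-15,55] → .  [on edge]
    (4,1)@(9, 3): e=[0,-5,45] → .  [on edge]
    (5,2)@(11, 5): e=[0,5,35] → X  [on edge]
    (6,2)@(13, 5): e=[16,5,19] → X
    (7,2)@(15, 5): e=[32,5,3] → X
    (8,2)@(17, 5): e=[48,5,-13] → .
    (5,3)@(11, 7): e=[-16,15,41] → .
    (6,3)@(13, 7): e=[0,15,25] → X  [on edge]
    (8,3)@(17, 7): e=[32,15,-7] → .
    (6,4)@(13, 9): e=[-16,25,31] → .
    (7,4)@(15, 9): e=[0,25,15] → X  [on edge]
    (8,4)@(17, 9): e=[16,25,-1] → .
    (8,5)@(17, 11): e=[0,35,5] → X  [on edge]
    (9,6)@(19, 13): e=[0,45,-5] → .  [on edge]
  covered (7 px):
    . . . . . . . . . .
    . . . . . . . . . .
    . . . . . X X X . .
    . . . . . . X X . .
    . . . . . . . X . .
    . . . . . . . . X .
    . . . . . . . . . .
    . . . . . . . . . .
T2:
  2·area = 110
  edge (20, 10)→(7, 14): d=(-13,4) right/bottom  bias=-1
  edge (7, 14)→(12, 4): d=(5,-10) top-left  bias=+0
  edge (12, 4)→(20, 10): d=(8,6) right/bottom  bias=-1
    (6,2)@(13, 5): e=[93,15,2] → X
    (7,2)@(15, 5): e=[85,35,-10] → .
    (5,3)@(11, 7): e=[75,5,30] → X
    (7,3)@(15, 7): e=[59,45,6] → X
    (8,3)@(17, 7): e=[51,65,-6] → .
    (5,4)@(11, 9): e=[49,15,46] → X
    (8,4)@(17, 9): e=[25,75,10] → X
    (9,4)@(19, 9): e=[17,95,-2] → .
    (4,5)@(9, 11): e=[31,5,74] → X
    (8,5)@(17, 11): e=[-1,85,26] → .
    (4,6)@(9, 13): e=[5,15,90] → X
    (5,6)@(11, 13): e=[-3,35,78] → .
  covered (13 px):
    . . . . . . . . . .
    . . . . . . . . . .
    . . . . . . X . . .
    . . . . . X X X . .
    . . . . . X X X X .
    . . . . X X X X . .
    . . . . X . . . . .
    . . . . . . . . . .
T3:
  2·area = 258  (B↔C swapped to make it positive)
  edge (19, 16)→(2, 14): d=(-17,-2) top-left  bias=+0
  edge (2, 14)→(12, 0): d=(10,-14) top-left  bias=+0
  edge (12, 0)→(19, 16): d=(7,16) right/bottom  bias=-1
    (5,1)@(11, 3): e=[205,16,37] → X
    (6,1)@(13, 3): e=[209,44,5] → X
    (7,1)@(15, 3): e=[213,72,-27] → .
    (4,2)@(9, 5): e=[167,8,83] → X
    (7,2)@(15, 5): e=[179,92,-13] → .
    (3,3)@(7, 7): e=[129,0,129] → X  [on edge]
    (7,3)@(15, 7): e=[145,112,1] → X
    (8,3)@(17, 7): e=[149,140,-31] → .
    (3,4)@(7, 9): e=[95,20,143] → X
    (8,4)@(17, 9): e=[115,160,-17] → .
    (2,5)@(5, 11): e=[57,12,189] → X
    (8,5)@(17, 11): e=[81,180,-3] → .
  covered (33 px):
    . . . . . . . . . .
    . . . . . X X . . .
    . . . . X X X . . .
    . . . X X X X X . .
    . . . X X X X X . .
    . . X X X X X X . .
    . X X X X X X X X .
    . . . . . X X X X .

Z-buffer (winner per pixel, '.' = empty):
  . . . . . . . . . .
  . . . . . 3 3 . . .
  . . . . 3 3 2 1 . .
  . . . 3 3 2 2 2 . .
  . . . 3 3 2 2 2 2 .
  . . 3 3 2 2 2 2 1 .
  . 3 3 3 2 3 3 3 3 .
  . . . . . 3 3 3 3 .

Result: 3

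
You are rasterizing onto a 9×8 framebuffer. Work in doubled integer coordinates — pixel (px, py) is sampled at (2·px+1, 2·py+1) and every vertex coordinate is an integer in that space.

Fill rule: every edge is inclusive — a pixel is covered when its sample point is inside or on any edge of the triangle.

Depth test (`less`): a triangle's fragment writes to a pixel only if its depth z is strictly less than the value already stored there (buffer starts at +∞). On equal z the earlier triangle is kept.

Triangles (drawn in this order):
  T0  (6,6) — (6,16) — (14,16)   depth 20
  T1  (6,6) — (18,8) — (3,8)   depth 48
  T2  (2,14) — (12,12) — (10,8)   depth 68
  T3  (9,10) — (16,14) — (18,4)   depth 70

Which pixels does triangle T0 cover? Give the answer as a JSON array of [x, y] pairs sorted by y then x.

T0:
  2·area = 80  (B↔C swapped to make it positive)
  edge (6, 6)→(14, 16): d=(8,10) inclusive
  edge (14, 16)→(6, 16): d=(-8,0) inclusive
  edge (6, 16)→(6, 6): d=(0,-10) inclusive
    (3,4)@(7, 9): e=[14,56,10] → #
    (4,4)@(9, 9): e=[-6,56,30] → ·
    (3,5)@(7, 11): e=[30,40,10] → #
    (4,5)@(9, 11): e=[10,40,30] → #
    (5,5)@(11, 11): e=[-10,40,50] → ·
    (3,6)@(7, 13): e=[46,24,10] → #
    (5,6)@(11, 13): e=[6,24,50] → #
    (6,6)@(13, 13): e=[-14,24,70] → ·
    (3,7)@(7, 15): e=[62,8,10] → #
    (6,7)@(13, 15): e=[2,8,70] → #
    (7,7)@(15, 15): e=[-18,8,90] → ·
  covered (10 px):
    · · · · · · · · ·
    · · · · · · · · ·
    · · · · · · · · ·
    · · · · · · · · ·
    · · · # · · · · ·
    · · · # # · · · ·
    · · · # # # · · ·
    · · · # # # # · ·
T1:
  2·area = 30
  edge (6, 6)→(18, 8): d=(12,2) inclusive
  edge (18, 8)→(3, 8): d=(-15,0) inclusive
  edge (3, 8)→(6, 6): d=(3,-2) inclusive
    (2,3)@(5, 7): e=[14,15,1] → #
    (3,3)@(7, 7): e=[10,15,5] → #
    (4,3)@(9, 7): e=[6,15,9] → #
    (5,3)@(11, 7): e=[2,15,13] → #
    (6,3)@(13, 7): e=[-2,15,17] → ·
    (2,4)@(5, 9): e=[38,-15,7] → ·
    (3,4)@(7, 9): e=[34,-15,11] → ·
    (4,4)@(9, 9): e=[30,-15,15] → ·
    (5,4)@(11, 9): e=[26,-15,19] → ·
  covered (4 px):
    · · · · · · · · ·
    · · · · · · · · ·
    · · · · · · · · ·
    · · # # # # · · ·
    · · · · · · · · ·
    · · · · · · · · ·
    · · · · · · · · ·
    · · · · · · · · ·
T2:
  2·area = 44  (B↔C swapped to make it positive)
  edge (2, 14)→(10, 8): d=(8,-6) inclusive
  edge (10, 8)→(12, 12): d=(2,4) inclusive
  edge (12, 12)→(2, 14): d=(-10,2) inclusive
    (4,4)@(9, 9): e=[2,6,36] → #
    (5,4)@(11, 9): e=[14,-2,32] → ·
    (3,5)@(7, 11): e=[6,18,20] → #
    (5,5)@(11, 11): e=[30,2,12] → #
    (6,5)@(13, 11): e=[42,-6,8] → ·
    (8,5)@(17, 11): e=[66,-22,0] → ·  [on edge]
    (2,6)@(5, 13): e=[10,30,4] → #
    (3,6)@(7, 13): e=[22,22,0] → #  [on edge]
    (4,6)@(9, 13): e=[34,14,-4] → ·
    (5,6)@(11, 13): e=[46,6,-8] → ·
    (2,7)@(5, 15): e=[26,34,-16] → ·
    (3,7)@(7, 15): e=[38,26,-20] → ·
  covered (6 px):
    · · · · · · · · ·
    · · · · · · · · ·
    · · · · · · · · ·
    · · · · · · · · ·
    · · · · # · · · ·
    · · · # # # · · ·
    · · # # · · · · ·
    · · · · · · · · ·
T3:
  2·area = 78  (B↔C swapped to make it positive)
  edge (9, 10)→(18, 4): d=(9,-6) inclusive
  edge (18, 4)→(16, 14): d=(-2,10) inclusive
  edge (16, 14)→(9, 10): d=(-7,-4) inclusive
    (8,2)@(17, 5): e=[3,8,67] → #
    (7,3)@(15, 7): e=[9,24,45] → #
    (5,4)@(11, 9): e=[3,60,15] → #
    (6,4)@(13, 9): e=[15,40,23] → #
    (8,4)@(17, 9): e=[39,0,39] → #  [on edge]
    (5,5)@(11, 11): e=[21,56,1] → #
    (8,5)@(17, 11): e=[57,-4,25] → ·
    (5,6)@(11, 13): e=[39,52,-13] → ·
    (6,6)@(13, 13): e=[51,32,-5] → ·
    (7,6)@(15, 13): e=[63,12,3] → #
    (8,6)@(17, 13): e=[75,-8,11] → ·
    (7,7)@(15, 15): e=[81,8,-11] → ·
  covered (11 px):
    · · · · · · · · ·
    · · · · · · · · ·
    · · · · · · · · #
    · · · · · · · # #
    · · · · · # # # #
    · · · · · # # # ·
    · · · · · · · # ·
    · · · · · · · · ·

Final: [[3,4],[3,5],[4,5],[3,6],[4,6],[5,6],[3,7],[4,7],[5,7],[6,7]]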